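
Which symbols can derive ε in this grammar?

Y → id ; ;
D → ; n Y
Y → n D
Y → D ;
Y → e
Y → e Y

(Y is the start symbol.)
A non-terminal is nullable if it can derive ε (the empty string): either it has an ε-production, or it has a production whose right-hand side consists entirely of nullable non-terminals.

There are no ε-productions, so no non-terminal can derive ε.
No non-terminals are nullable.

Answer: None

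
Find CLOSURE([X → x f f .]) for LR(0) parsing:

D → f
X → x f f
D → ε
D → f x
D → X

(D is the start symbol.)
To compute CLOSURE, for each item [A → α.Bβ] where B is a non-terminal, add [B → .γ] for all productions B → γ; repeat for the newly added items until nothing changes.

Start with: [X → x f f .]
The dot is at the end, so nothing is added.

CLOSURE = { [X → x f f .] }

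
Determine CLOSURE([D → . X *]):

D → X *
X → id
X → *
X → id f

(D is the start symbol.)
Start with: [D → . X *]
  [D → . X *] has the dot before X: add [X → . id], [X → . *], [X → . id f]
No further items can be added.

CLOSURE = { [D → . X *], [X → . *], [X → . id f], [X → . id] }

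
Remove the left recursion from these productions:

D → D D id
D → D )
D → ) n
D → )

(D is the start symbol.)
D is directly left-recursive. The standard transformation for
  A → A α₁ | ... | A α_m | β₁ | ... | β_n
is
  A  → β₁ A' | ... | β_n A'
  A' → α₁ A' | ... | α_m A' | ε

D → ) n becomes D → ) n D'
D → ) becomes D → ) D'
D → D D id becomes D' → D id D'
D → D ) becomes D' → ) D'
Add D' → ε

Resulting grammar:
D → ) n D'
D → ) D'
D' → D id D'
D' → ) D'
D' → ε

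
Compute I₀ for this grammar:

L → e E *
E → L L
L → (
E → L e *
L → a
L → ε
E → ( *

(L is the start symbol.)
First, augment the grammar with L' → L
I₀ = CLOSURE({ [L' → . L] }):
  [L' → . L] has the dot before L: add [L → . e E *], [L → . (], [L → . a], [L → .]
No further items can be added.

I₀ = { [L → . (], [L → . a], [L → . e E *], [L → .], [L' → . L] }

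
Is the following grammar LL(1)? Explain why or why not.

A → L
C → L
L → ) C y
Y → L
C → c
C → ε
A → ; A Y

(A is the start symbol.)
Yes, the grammar is LL(1).

A grammar is LL(1) if for each non-terminal N with multiple productions, the predict sets of those productions are pairwise disjoint, where PREDICT(N → α) = (FIRST(α) \ {ε}) ∪ (FOLLOW(N) if α ⇒* ε).

Relevant sets:
  FIRST(L) = { ')' }
  FOLLOW(C) = { 'y' }

For A:
  PREDICT(A → L) = { ')' }
  PREDICT(A → ';' A Y) = { ';' }
For C:
  PREDICT(C → L) = { ')' }
  PREDICT(C → c) = { 'c' }
  PREDICT(C → ε) = { 'y' }
L, Y have a single production, so nothing to check there.

All predict sets are disjoint. The grammar IS LL(1).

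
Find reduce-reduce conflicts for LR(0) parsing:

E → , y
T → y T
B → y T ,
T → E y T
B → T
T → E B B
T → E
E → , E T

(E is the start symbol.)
A reduce-reduce conflict occurs when an LR(0) state has two complete items [A → α .] and [B → β .] — both call for a reduction, and with no lookahead the parser cannot choose between them.

Augment with E' → E and build the canonical LR(0) collection (I0 = CLOSURE({[E' → . E]}), then GOTO on every symbol after a dot until no new states appear). It has 17 states:
  I0: { [E → . , E T], [E → . , y], [E' → . E] }  — shift
  I1: { [E → , . E T], [E → , . y], [E → . , E T], [E → . , y] }  — shift
  I2: { [E' → E .] }  — accept
  I3: { [E → , E . T], [E → . , E T], [E → . , y], [T → . E B B], [T → . E y T], [T → . E], [T → . y T] }  — shift
  I4: { [E → , y .] }  — reduce
  I5: { [B → . T], [B → . y T ,], [E → . , E T], [E → . , y], [T → . E B B], [T → . E y T], [T → . E], [T → . y T], [T → E . B B], [T → E . y T], [T → E .] }  — shift, reduce
  I6: { [E → , E T .] }  — reduce
  I7: { [E → . , E T], [E → . , y], [T → . E B B], [T → . E y T], [T → . E], [T → . y T], [T → y . T] }  — shift
  I8: { [T → y T .] }  — reduce
  I9: { [B → . T], [B → . y T ,], [E → . , E T], [E → . , y], [T → . E B B], [T → . E y T], [T → . E], [T → . y T], [T → E B . B] }  — shift
  I10: { [B → T .] }  — reduce
  I11: { [B → y . T ,], [E → . , E T], [E → . , y], [T → . E B B], [T → . E y T], [T → . E], [T → . y T], [T → E y . T], [T → y . T] }  — shift
  I12: { [B → y T . ,], [T → E y T .], [T → y T .] }  — shift, 2 reduces
  I13: { [B → y T , .] }  — reduce
  I14: { [T → E B B .] }  — reduce
  I15: { [B → y . T ,], [E → . , E T], [E → . , y], [T → . E B B], [T → . E y T], [T → . E], [T → . y T], [T → y . T] }  — shift
  I16: { [B → y T . ,], [T → y T .] }  — shift, reduce

I12 contains complete items [T → E y T .], [T → y T .] — reduce-reduce conflict.

Answer: Yes — I12: [T → E y T .] vs [T → y T .]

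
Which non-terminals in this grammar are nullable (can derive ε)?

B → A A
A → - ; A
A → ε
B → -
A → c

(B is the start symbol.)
{ 'A', 'B' }

ε-productions: A → ε
So A is immediately nullable.
B → A A: every symbol on the right is nullable, so B is nullable too.
Every non-terminal is now nullable.
Nullable = { 'A', 'B' }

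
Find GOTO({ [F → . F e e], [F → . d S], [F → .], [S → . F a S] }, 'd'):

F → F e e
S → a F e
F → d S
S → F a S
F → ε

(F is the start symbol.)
GOTO(I, 'd') = CLOSURE({ [A → αX.β] : [A → α.Xβ] ∈ I, X = 'd' })

Items with dot before 'd', with the dot advanced:
  [F → . d S] → [F → d . S]
Closure of the advanced items:
  [F → d . S] has the dot before S: add [S → . a F e], [S → . F a S]
  [S → . F a S] has the dot before F: add [F → . F e e], [F → . d S], [F → .]

GOTO = { [F → . F e e], [F → . d S], [F → .], [F → d . S], [S → . F a S], [S → . a F e] }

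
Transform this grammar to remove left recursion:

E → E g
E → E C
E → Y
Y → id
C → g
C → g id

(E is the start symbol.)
E is directly left-recursive. The standard transformation for
  A → A α₁ | ... | A α_m | β₁ | ... | β_n
is
  A  → β₁ A' | ... | β_n A'
  A' → α₁ A' | ... | α_m A' | ε

E → Y becomes E → Y E'
E → E g becomes E' → g E'
E → E C becomes E' → C E'
Add E' → ε

Productions for other non-terminals are unchanged:
  Y → id
  C → g
  C → g id

Resulting grammar:
E → Y E'
E' → g E'
E' → C E'
E' → ε
Y → id
C → g
C → g id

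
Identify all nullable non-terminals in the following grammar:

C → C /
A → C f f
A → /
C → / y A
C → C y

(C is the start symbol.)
None

A non-terminal is nullable if it can derive ε (the empty string): either it has an ε-production, or it has a production whose right-hand side consists entirely of nullable non-terminals.

There are no ε-productions, so no non-terminal can derive ε.
No non-terminals are nullable.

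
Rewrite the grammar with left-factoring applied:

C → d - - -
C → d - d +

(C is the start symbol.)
Left-factoring transforms A → αβ₁ | αβ₂ into A → αA' and A' → β₁ | β₂
(α is the longest common prefix among the alternatives). Repeat until
no nonterminal has two alternatives with a common prefix.

Round 1: C has alternatives sharing prefix 'd -'. Introduce C': C → d - C'
  Add: C' → - -
  Add: C' → d +

No remaining common prefixes — done.

Resulting grammar:
C → d - C'
C' → - -
C' → d +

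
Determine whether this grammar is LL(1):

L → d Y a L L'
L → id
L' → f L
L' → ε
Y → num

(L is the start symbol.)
Relevant sets:
  FOLLOW(L') = { $, 'f' }

For L:
  PREDICT(L → d Y a L L') = { 'd' }
  PREDICT(L → id) = { 'id' }
For L':
  PREDICT(L' → f L) = { 'f' }
  PREDICT(L' → ε) = { $, 'f' }
Y has a single production, so nothing to check there.

Conflict found: Predict set conflict for L': { 'f' }
The grammar is NOT LL(1).

Answer: No. Predict set conflict for L': { 'f' }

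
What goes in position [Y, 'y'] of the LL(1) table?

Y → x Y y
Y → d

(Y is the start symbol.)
To find M[Y, 'y'], we find productions for Y where 'y' is in the predict set (PREDICT(N → α) = (FIRST(α) \ {ε}) ∪ (FOLLOW(N) if α ⇒* ε)).

Y → x Y y: PREDICT = { 'x' }
Y → d: PREDICT = { 'd' }

M[Y, 'y'] is empty (no production applies)

Answer: Empty (error entry)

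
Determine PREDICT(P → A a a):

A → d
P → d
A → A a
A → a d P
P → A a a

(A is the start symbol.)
{ 'a', 'd' }

PREDICT(P → A a a) = (FIRST(RHS) \ {ε}) ∪ (FOLLOW(P) if ε ∈ FIRST(RHS), i.e. RHS ⇒* ε)
FIRST(A) = { 'a', 'd' }
FIRST(A a a) = { 'a', 'd' }
ε ∉ FIRST(A a a), so FOLLOW(P) is not added.
PREDICT(P → A a a) = { 'a', 'd' }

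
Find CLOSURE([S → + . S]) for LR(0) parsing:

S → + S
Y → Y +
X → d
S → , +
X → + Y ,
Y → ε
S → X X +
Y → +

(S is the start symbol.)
Start with: [S → + . S]
  [S → + . S] has the dot before S: add [S → . + S], [S → . , +], [S → . X X +]
  [S → . X X +] has the dot before X: add [X → . d], [X → . + Y ,]
No further items can be added.

CLOSURE = { [S → + . S], [S → . + S], [S → . , +], [S → . X X +], [X → . + Y ,], [X → . d] }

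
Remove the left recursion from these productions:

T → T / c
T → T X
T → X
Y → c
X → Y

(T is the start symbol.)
T → X T'
T' → / c T'
T' → X T'
T' → ε
Y → c
X → Y

T is directly left-recursive. The standard transformation for
  A → A α₁ | ... | A α_m | β₁ | ... | β_n
is
  A  → β₁ A' | ... | β_n A'
  A' → α₁ A' | ... | α_m A' | ε

T → X becomes T → X T'
T → T / c becomes T' → / c T'
T → T X becomes T' → X T'
Add T' → ε

Productions for other non-terminals are unchanged:
  Y → c
  X → Y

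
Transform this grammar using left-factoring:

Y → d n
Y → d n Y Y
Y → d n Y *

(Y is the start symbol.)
Left-factoring transforms A → αβ₁ | αβ₂ into A → αA' and A' → β₁ | β₂
(α is the longest common prefix among the alternatives). Repeat until
no nonterminal has two alternatives with a common prefix.

Round 1: Y has alternatives sharing prefix 'd n'. Introduce Y': Y → d n Y'
  Add: Y' → ε
  Add: Y' → Y Y
  Add: Y' → Y *

Round 2: Y' has alternatives sharing prefix 'Y'. Introduce Y'': Y' → Y Y''
  Add: Y'' → Y
  Add: Y'' → *

No remaining common prefixes — done.

Resulting grammar:
Y → d n Y'
Y' → ε
Y' → Y Y''
Y'' → Y
Y'' → *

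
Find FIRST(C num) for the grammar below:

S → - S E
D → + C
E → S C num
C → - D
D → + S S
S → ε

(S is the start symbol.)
{ '-' }

FIRST sets of the non-terminals involved (from the grammar, by fixed-point iteration):
  FIRST(C) = { '-' }

To compute FIRST(C num), process the symbols left to right:
Symbol C is a non-terminal. Add FIRST(C) \ {ε} = { '-' }
C is not nullable (ε ∉ FIRST(C)), so stop here.
FIRST(C num) = { '-' }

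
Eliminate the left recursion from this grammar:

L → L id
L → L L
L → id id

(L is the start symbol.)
L is directly left-recursive. The standard transformation for
  A → A α₁ | ... | A α_m | β₁ | ... | β_n
is
  A  → β₁ A' | ... | β_n A'
  A' → α₁ A' | ... | α_m A' | ε

L → id id becomes L → id id L'
L → L id becomes L' → id L'
L → L L becomes L' → L L'
Add L' → ε

Resulting grammar:
L → id id L'
L' → id L'
L' → L L'
L' → ε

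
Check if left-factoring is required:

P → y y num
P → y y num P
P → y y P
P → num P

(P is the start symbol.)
Left-factoring is needed when two productions for the same non-terminal
share a common prefix on the right-hand side.

Productions for P:
  P → y y num
  P → y y num P
  P → y y P
  P → num P

Found common prefix 'y y' in productions for P

Answer: Yes, P has productions with common prefix 'y y'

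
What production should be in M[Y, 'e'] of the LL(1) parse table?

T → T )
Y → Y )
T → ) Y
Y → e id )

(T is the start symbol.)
Y → Y ), Y → e id )

To find M[Y, 'e'], we find productions for Y where 'e' is in the predict set (PREDICT(N → α) = (FIRST(α) \ {ε}) ∪ (FOLLOW(N) if α ⇒* ε)).

Relevant sets:
  FIRST(Y) = { 'e' }

Y → Y ): PREDICT = { 'e' }
  'e' is in predict set, so this production goes in M[Y, 'e']
Y → e id ): PREDICT = { 'e' }
  'e' is in predict set, so this production goes in M[Y, 'e']

M[Y, 'e'] = Y → Y ), Y → e id )  (a multiply-defined cell — the grammar is not LL(1))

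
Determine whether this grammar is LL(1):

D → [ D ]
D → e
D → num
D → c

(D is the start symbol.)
Yes, the grammar is LL(1).

A grammar is LL(1) if for each non-terminal N with multiple productions, the predict sets of those productions are pairwise disjoint, where PREDICT(N → α) = (FIRST(α) \ {ε}) ∪ (FOLLOW(N) if α ⇒* ε).

For D:
  PREDICT(D → '[' D ']') = { '[' }
  PREDICT(D → e) = { 'e' }
  PREDICT(D → num) = { 'num' }
  PREDICT(D → c) = { 'c' }

All predict sets are disjoint. The grammar IS LL(1).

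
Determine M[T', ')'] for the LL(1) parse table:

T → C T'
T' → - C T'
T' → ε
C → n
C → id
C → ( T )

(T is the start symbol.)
T' → ε

To find M[T', ')'], we find productions for T' where ')' is in the predict set (PREDICT(N → α) = (FIRST(α) \ {ε}) ∪ (FOLLOW(N) if α ⇒* ε)).

Relevant sets:
  FOLLOW(T') = { $, ')' }

T' → - C T': PREDICT = { '-' }
T' → ε: PREDICT = { $, ')' }
  ')' is in predict set, so this production goes in M[T', ')']

M[T', ')'] = T' → ε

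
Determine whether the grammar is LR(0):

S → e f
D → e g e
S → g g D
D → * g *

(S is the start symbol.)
Augment with S' → S and build the canonical LR(0) collection (I0 = CLOSURE({[S' → . S]}), then GOTO on every symbol after a dot until no new states appear). It has 13 states:
  I0: { [S → . e f], [S → . g g D], [S' → . S] }  — shift
  I1: { [S' → S .] }  — accept
  I2: { [S → e . f] }  — shift
  I3: { [S → g . g D] }  — shift
  I4: { [D → . * g *], [D → . e g e], [S → g g . D] }  — shift
  I5: { [D → * . g *] }  — shift
  I6: { [S → g g D .] }  — reduce
  I7: { [D → e . g e] }  — shift
  I8: { [D → e g . e] }  — shift
  I9: { [D → e g e .] }  — reduce
  I10: { [D → * g . *] }  — shift
  I11: { [D → * g * .] }  — reduce
  I12: { [S → e f .] }  — reduce

Every state is either a pure shift/goto state or contains exactly one complete item and nothing to shift — no conflicts. The grammar is LR(0).

Answer: Yes, the grammar is LR(0)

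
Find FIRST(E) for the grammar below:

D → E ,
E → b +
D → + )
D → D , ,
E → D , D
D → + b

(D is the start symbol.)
FIRST sets of the other non-terminals involved (by the same procedure, iterated to a fixed point):
  FIRST(D) = { '+', 'b' }

From E → b +:
  - b is a terminal: add 'b' and stop
From E → D , D:
  - D is a non-terminal: add FIRST(D) \ {ε} = { '+', 'b' }
    D is not nullable, so stop

Collecting: FIRST(E) = { '+', 'b' }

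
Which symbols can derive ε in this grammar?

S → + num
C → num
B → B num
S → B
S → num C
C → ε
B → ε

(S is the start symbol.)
A non-terminal is nullable if it can derive ε (the empty string): either it has an ε-production, or it has a production whose right-hand side consists entirely of nullable non-terminals.

ε-productions: C → ε, B → ε
So C, B are immediately nullable.
S → B: every symbol on the right is nullable, so S is nullable too.
Every non-terminal is now nullable.
Nullable = { 'B', 'C', 'S' }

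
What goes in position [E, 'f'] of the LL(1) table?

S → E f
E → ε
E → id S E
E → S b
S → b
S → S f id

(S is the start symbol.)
E → ε, E → S b

To find M[E, 'f'], we find productions for E where 'f' is in the predict set (PREDICT(N → α) = (FIRST(α) \ {ε}) ∪ (FOLLOW(N) if α ⇒* ε)).

Relevant sets:
  FIRST(S) = { 'b', 'f', 'id' }
  FOLLOW(E) = { 'f' }

E → ε: PREDICT = { 'f' }
  'f' is in predict set, so this production goes in M[E, 'f']
E → id S E: PREDICT = { 'id' }
E → S b: PREDICT = { 'b', 'f', 'id' }
  'f' is in predict set, so this production goes in M[E, 'f']

M[E, 'f'] = E → ε, E → S b  (a multiply-defined cell — the grammar is not LL(1))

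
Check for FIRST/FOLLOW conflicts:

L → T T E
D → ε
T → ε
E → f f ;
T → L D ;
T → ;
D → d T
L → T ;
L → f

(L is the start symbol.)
A FIRST/FOLLOW conflict occurs when a non-terminal N has a nullable alternative N → β (β ⇒* ε) and another alternative N → α with FIRST(α) ∩ FOLLOW(N) ≠ ∅: on such a lookahead the parser cannot decide between expanding α and letting N vanish via β.

Nullable non-terminals: D, T.
FIRST sets used below: FIRST(L) = { ';', 'f' }

D: nullable alternative(s) D → ε; FOLLOW(D) = { ';' }
  D → ε: FIRST \ {ε} = { } — this is the only nullable alternative, skip
  D → d T: FIRST \ {ε} = { 'd' } — disjoint from FOLLOW(D)

T: nullable alternative(s) T → ε; FOLLOW(T) = { ';', 'f' }
  T → ε: FIRST \ {ε} = { } — this is the only nullable alternative, skip
  T → L D ;: FIRST \ {ε} = { ';', 'f' } — overlaps FOLLOW(T) on { ';', 'f' }: CONFLICT
  T → ;: FIRST \ {ε} = { ';' } — overlaps FOLLOW(T) on { ';' }: CONFLICT

E, L have no nullable alternative, so no FIRST/FOLLOW check is needed there.

So the grammar has 2 FIRST/FOLLOW conflicts (marked CONFLICT above).

Answer: Yes. T → L D ';' with FOLLOW(T) on { ';', 'f' }; T → ';' with FOLLOW(T) on { ';' }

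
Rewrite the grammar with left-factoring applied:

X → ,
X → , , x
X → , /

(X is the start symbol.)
Left-factoring transforms A → αβ₁ | αβ₂ into A → αA' and A' → β₁ | β₂
(α is the longest common prefix among the alternatives). Repeat until
no nonterminal has two alternatives with a common prefix.

Round 1: X has alternatives sharing prefix ','. Introduce X': X → , X'
  Add: X' → ε
  Add: X' → , x
  Add: X' → /

No remaining common prefixes — done.

Resulting grammar:
X → , X'
X' → ε
X' → , x
X' → /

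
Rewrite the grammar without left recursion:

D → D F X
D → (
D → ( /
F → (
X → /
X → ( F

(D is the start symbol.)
D is directly left-recursive. The standard transformation for
  A → A α₁ | ... | A α_m | β₁ | ... | β_n
is
  A  → β₁ A' | ... | β_n A'
  A' → α₁ A' | ... | α_m A' | ε

D → ( becomes D → ( D'
D → ( / becomes D → ( / D'
D → D F X becomes D' → F X D'
Add D' → ε

Productions for other non-terminals are unchanged:
  F → (
  X → /
  X → ( F

Resulting grammar:
D → ( D'
D → ( / D'
D' → F X D'
D' → ε
F → (
X → /
X → ( F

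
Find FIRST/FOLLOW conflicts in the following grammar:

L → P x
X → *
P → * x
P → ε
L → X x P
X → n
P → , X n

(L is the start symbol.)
Nullable non-terminals: P.

P: nullable alternative(s) P → ε; FOLLOW(P) = { $, 'x' }
  P → * x: FIRST \ {ε} = { '*' } — disjoint from FOLLOW(P)
  P → ε: FIRST \ {ε} = { } — this is the only nullable alternative, skip
  P → , X n: FIRST \ {ε} = { ',' } — disjoint from FOLLOW(P)

L, X have no nullable alternative, so no FIRST/FOLLOW check is needed there.

No FIRST/FOLLOW conflicts found.

Answer: No FIRST/FOLLOW conflicts.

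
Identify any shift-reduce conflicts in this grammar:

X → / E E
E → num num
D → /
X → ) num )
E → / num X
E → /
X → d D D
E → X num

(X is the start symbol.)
A shift-reduce conflict occurs when an LR(0) state has both:
  - a complete (reduce) item [A → α .] (dot at the end), and
  - a shift item [B → β . c γ] (dot before a terminal).

Augment with X' → X and build the canonical LR(0) collection (I0 = CLOSURE({[X' → . X]}), then GOTO on every symbol after a dot until no new states appear). It has 19 states:
  I0: { [X → . ) num )], [X → . / E E], [X → . d D D], [X' → . X] }  — shift
  I1: { [X → ) . num )] }  — shift
  I2: { [E → . / num X], [E → . /], [E → . X num], [E → . num num], [X → . ) num )], [X → . / E E], [X → . d D D], [X → / . E E] }  — shift
  I3: { [X' → X .] }  — accept
  I4: { [D → . /], [X → d . D D] }  — shift
  I5: { [D → / .] }  — reduce
  I6: { [D → . /], [X → d D . D] }  — shift
  I7: { [X → d D D .] }  — reduce
  I8: { [E → . / num X], [E → . /], [E → . X num], [E → . num num], [E → / . num X], [E → / .], [X → . ) num )], [X → . / E E], [X → . d D D], [X → / . E E] }  — shift, reduce
  I9: { [E → . / num X], [E → . /], [E → . X num], [E → . num num], [X → . ) num )], [X → . / E E], [X → . d D D], [X → / E . E] }  — shift
  I10: { [E → X . num] }  — shift
  I11: { [E → num . num] }  — shift
  I12: { [E → num num .] }  — reduce
  I13: { [E → X num .] }  — reduce
  I14: { [X → / E E .] }  — reduce
  I15: { [E → / num . X], [E → num . num], [X → . ) num )], [X → . / E E], [X → . d D D] }  — shift
  I16: { [E → / num X .] }  — reduce
  I17: { [X → ) num . )] }  — shift
  I18: { [X → ) num ) .] }  — reduce

I8 contains reduce item [E → / .] and shift items [E → . /], [E → . / num X], [E → / . num X], [E → . num num], [X → . ) num )], [X → . / E E], [X → . d D D] — shift-reduce conflict.

Answer: Yes — I8: [E → / .] vs [E → . /]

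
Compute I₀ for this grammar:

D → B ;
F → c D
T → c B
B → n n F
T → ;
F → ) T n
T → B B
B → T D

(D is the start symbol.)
First, augment the grammar with D' → D
I₀ = CLOSURE({ [D' → . D] }):
  [D' → . D] has the dot before D: add [D → . B ;]
  [D → . B ;] has the dot before B: add [B → . n n F], [B → . T D]
  [B → . T D] has the dot before T: add [T → . c B], [T → . ;], [T → . B B]
No further items can be added.

I₀ = { [B → . T D], [B → . n n F], [D → . B ;], [D' → . D], [T → . ;], [T → . B B], [T → . c B] }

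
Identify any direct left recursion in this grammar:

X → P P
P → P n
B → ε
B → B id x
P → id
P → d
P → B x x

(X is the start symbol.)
Direct left recursion occurs when N → N α for some non-terminal N (the right-hand side begins with the left-hand side itself).

X → P P: starts with P
P → P n: LEFT RECURSIVE (starts with P)
B → ε: starts with ε
B → B id x: LEFT RECURSIVE (starts with B)
P → id: starts with id
P → d: starts with d
P → B x x: starts with B

The grammar has direct left recursion on: P, B.

Answer: Yes, P, B are left-recursive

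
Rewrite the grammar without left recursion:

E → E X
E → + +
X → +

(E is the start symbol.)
E → + + E'
E' → X E'
E' → ε
X → +

E is directly left-recursive. The standard transformation for
  A → A α₁ | ... | A α_m | β₁ | ... | β_n
is
  A  → β₁ A' | ... | β_n A'
  A' → α₁ A' | ... | α_m A' | ε

E → + + becomes E → + + E'
E → E X becomes E' → X E'
Add E' → ε

Productions for other non-terminals are unchanged:
  X → +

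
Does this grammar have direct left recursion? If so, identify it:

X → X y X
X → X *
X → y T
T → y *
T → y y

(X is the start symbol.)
Yes, X is left-recursive

Direct left recursion occurs when N → N α for some non-terminal N (the right-hand side begins with the left-hand side itself).

X → X y X: LEFT RECURSIVE (starts with X)
X → X *: LEFT RECURSIVE (starts with X)
X → y T: starts with y
T → y *: starts with y
T → y y: starts with y

The grammar has direct left recursion on: X.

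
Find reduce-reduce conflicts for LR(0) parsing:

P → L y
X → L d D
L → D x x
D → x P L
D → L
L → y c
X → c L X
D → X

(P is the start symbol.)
Yes — I10: [D → L .] vs [D → x P L .]; I17: [D → X .] vs [X → c L X .]

A reduce-reduce conflict occurs when an LR(0) state has two complete items [A → α .] and [B → β .] — both call for a reduction, and with no lookahead the parser cannot choose between them.

Augment with P' → P and build the canonical LR(0) collection (I0 = CLOSURE({[P' → . P]}), then GOTO on every symbol after a dot until no new states appear). It has 19 states:
  I0: { [D → . L], [D → . X], [D → . x P L], [L → . D x x], [L → . y c], [P → . L y], [P' → . P], [X → . L d D], [X → . c L X] }  — shift
  I1: { [L → D . x x] }  — shift
  I2: { [D → L .], [P → L . y], [X → L . d D] }  — shift, reduce
  I3: { [P' → P .] }  — accept
  I4: { [D → X .] }  — reduce
  I5: { [D → . L], [D → . X], [D → . x P L], [L → . D x x], [L → . y c], [X → . L d D], [X → . c L X], [X → c . L X] }  — shift
  I6: { [D → . L], [D → . X], [D → . x P L], [D → x . P L], [L → . D x x], [L → . y c], [P → . L y], [X → . L d D], [X → . c L X] }  — shift
  I7: { [L → y . c] }  — shift
  I8: { [L → y c .] }  — reduce
  I9: { [D → . L], [D → . X], [D → . x P L], [D → x P . L], [L → . D x x], [L → . y c], [X → . L d D], [X → . c L X] }  — shift
  I10: { [D → L .], [D → x P L .], [X → L . d D] }  — shift, 2 reduces
  I11: { [D → . L], [D → . X], [D → . x P L], [L → . D x x], [L → . y c], [X → . L d D], [X → . c L X], [X → L d . D] }  — shift
  I12: { [L → D . x x], [X → L d D .] }  — shift, reduce
  I13: { [D → L .], [X → L . d D] }  — shift, reduce
  I14: { [L → D x . x] }  — shift
  I15: { [L → D x x .] }  — reduce
  I16: { [D → . L], [D → . X], [D → . x P L], [D → L .], [L → . D x x], [L → . y c], [X → . L d D], [X → . c L X], [X → L . d D], [X → c L . X] }  — shift, reduce
  I17: { [D → X .], [X → c L X .] }  — 2 reduces
  I18: { [P → L y .] }  — reduce

I10 contains complete items [D → L .], [D → x P L .] — reduce-reduce conflict.
I17 contains complete items [D → X .], [X → c L X .] — reduce-reduce conflict.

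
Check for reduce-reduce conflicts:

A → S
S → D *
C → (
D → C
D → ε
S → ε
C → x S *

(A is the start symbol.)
Yes — I0: [D → .] vs [S → .]; I6: [D → .] vs [S → .]

Augment with A' → A and build the canonical LR(0) collection (I0 = CLOSURE({[A' → . A]}), then GOTO on every symbol after a dot until no new states appear). It has 10 states:
  I0: { [A → . S], [A' → . A], [C → . (], [C → . x S *], [D → . C], [D → .], [S → . D *], [S → .] }  — shift, 2 reduces
  I1: { [C → ( .] }  — reduce
  I2: { [A' → A .] }  — accept
  I3: { [D → C .] }  — reduce
  I4: { [S → D . *] }  — shift
  I5: { [A → S .] }  — reduce
  I6: { [C → . (], [C → . x S *], [C → x . S *], [D → . C], [D → .], [S → . D *], [S → .] }  — shift, 2 reduces
  I7: { [C → x S . *] }  — shift
  I8: { [C → x S * .] }  — reduce
  I9: { [S → D * .] }  — reduce

I0 contains complete items [D → .], [S → .] — reduce-reduce conflict.
I6 contains complete items [D → .], [S → .] — reduce-reduce conflict.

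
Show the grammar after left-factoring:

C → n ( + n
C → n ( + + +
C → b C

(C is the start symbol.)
Left-factoring transforms A → αβ₁ | αβ₂ into A → αA' and A' → β₁ | β₂
(α is the longest common prefix among the alternatives). Repeat until
no nonterminal has two alternatives with a common prefix.

Round 1: C has alternatives sharing prefix 'n ( +'. Introduce C': C → n ( + C'
  Add: C' → n
  Add: C' → + +

No remaining common prefixes — done.

Resulting grammar:
C → n ( + C'
C' → n
C' → + +
C → b C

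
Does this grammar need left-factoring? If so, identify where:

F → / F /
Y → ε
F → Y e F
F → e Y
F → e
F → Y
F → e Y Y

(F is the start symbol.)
Left-factoring is needed when two productions for the same non-terminal
share a common prefix on the right-hand side.

Productions for F:
  F → / F /
  F → Y e F
  F → e Y
  F → e
  F → Y
  F → e Y Y

Found common prefix 'Y' in productions for F
Found common prefix 'e' in productions for F

Answer: Yes, F has productions with common prefix 'Y'; F has productions with common prefix 'e'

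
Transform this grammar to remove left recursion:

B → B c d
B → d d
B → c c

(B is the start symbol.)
B → d d B'
B → c c B'
B' → c d B'
B' → ε

B is directly left-recursive. The standard transformation for
  A → A α₁ | ... | A α_m | β₁ | ... | β_n
is
  A  → β₁ A' | ... | β_n A'
  A' → α₁ A' | ... | α_m A' | ε

B → d d becomes B → d d B'
B → c c becomes B → c c B'
B → B c d becomes B' → c d B'
Add B' → ε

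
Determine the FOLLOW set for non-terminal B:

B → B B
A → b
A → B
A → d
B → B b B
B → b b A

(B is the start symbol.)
{ $, 'b' }

To compute FOLLOW(B), find every occurrence of B on a right-hand side N → α B β: add FIRST(β) \ {ε}, and if β is empty or nullable also add FOLLOW(N). Iterate to a fixed point.

B is the start symbol, so $ ∈ FOLLOW(B).
In B → B B: B is followed by B, add FIRST(B) \ {ε} = { 'b' }
In B → B B: B is at the end; this adds FOLLOW(B) to itself — nothing new
In A → B: B is at the end, add FOLLOW(A)
In B → B b B: B is followed by b B, add FIRST(b B) \ {ε} = { 'b' }
In B → B b B: B is at the end; this adds FOLLOW(B) to itself — nothing new

The FOLLOW sets referred to above (computed the same way, to a fixed point):
  FOLLOW(A) = { $, 'b' }

Taking the union: FOLLOW(B) = { $, 'b' }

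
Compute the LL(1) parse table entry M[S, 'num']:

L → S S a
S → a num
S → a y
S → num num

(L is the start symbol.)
To find M[S, 'num'], we find productions for S where 'num' is in the predict set (PREDICT(N → α) = (FIRST(α) \ {ε}) ∪ (FOLLOW(N) if α ⇒* ε)).

S → a num: PREDICT = { 'a' }
S → a y: PREDICT = { 'a' }
S → num num: PREDICT = { 'num' }
  'num' is in predict set, so this production goes in M[S, 'num']

M[S, 'num'] = S → num num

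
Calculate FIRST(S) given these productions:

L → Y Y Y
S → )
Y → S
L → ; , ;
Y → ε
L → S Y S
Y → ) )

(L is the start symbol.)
To compute FIRST(S), examine every production with S on the left-hand side, reading each right-hand side left to right until a non-nullable symbol is reached.

From S → ):
  - ')' is a terminal: add ')' and stop

Collecting: FIRST(S) = { ')' }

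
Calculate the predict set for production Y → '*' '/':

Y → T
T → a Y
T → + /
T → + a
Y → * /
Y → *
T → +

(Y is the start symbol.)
PREDICT(Y → '*' '/') = (FIRST(RHS) \ {ε}) ∪ (FOLLOW(Y) if ε ∈ FIRST(RHS), i.e. RHS ⇒* ε)
FIRST('*' '/') = { '*' }
ε ∉ FIRST('*' '/'), so FOLLOW(Y) is not added.
PREDICT(Y → '*' '/') = { '*' }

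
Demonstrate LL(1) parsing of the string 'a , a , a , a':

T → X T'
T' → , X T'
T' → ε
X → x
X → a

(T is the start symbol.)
LL(1) parsing maintains a stack (initially the start symbol over $) and the input. At each step: if the stack top is a terminal, match it against the current input token; if it is a non-terminal N, replace it with the RHS of M[N, lookahead] (the unique production whose predict set contains the lookahead).

Stack is shown with the top on the left.

Stack     Input            Action
---------------------------------
T $       a , a , a , a $  output T → X T'
X T' $    a , a , a , a $  output X → a
a T' $    a , a , a , a $  match 'a'
T' $      , a , a , a $    output T' → , X T'
, X T' $  , a , a , a $    match ','
X T' $    a , a , a $      output X → a
a T' $    a , a , a $      match 'a'
T' $      , a , a $        output T' → , X T'
, X T' $  , a , a $        match ','
X T' $    a , a $          output X → a
a T' $    a , a $          match 'a'
T' $      , a $            output T' → , X T'
, X T' $  , a $            match ','
X T' $    a $              output X → a
a T' $    a $              match 'a'
T' $      $                output T' → ε
$         $                accept

The string is accepted.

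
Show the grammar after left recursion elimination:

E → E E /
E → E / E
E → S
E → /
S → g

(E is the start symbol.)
E is directly left-recursive. The standard transformation for
  A → A α₁ | ... | A α_m | β₁ | ... | β_n
is
  A  → β₁ A' | ... | β_n A'
  A' → α₁ A' | ... | α_m A' | ε

E → S becomes E → S E'
E → / becomes E → / E'
E → E E / becomes E' → E / E'
E → E / E becomes E' → / E E'
Add E' → ε

Productions for other non-terminals are unchanged:
  S → g

Resulting grammar:
E → S E'
E → / E'
E' → E / E'
E' → / E E'
E' → ε
S → g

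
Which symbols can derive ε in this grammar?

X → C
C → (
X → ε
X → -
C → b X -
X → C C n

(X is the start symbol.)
{ 'X' }

ε-productions: X → ε
So X is immediately nullable.
No further non-terminal can be added: every production for the remaining non-terminals contains a terminal or a non-nullable non-terminal.
Nullable = { 'X' }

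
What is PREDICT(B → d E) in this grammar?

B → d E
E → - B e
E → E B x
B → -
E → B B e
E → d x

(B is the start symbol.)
{ 'd' }

PREDICT(B → d E) = (FIRST(RHS) \ {ε}) ∪ (FOLLOW(B) if ε ∈ FIRST(RHS), i.e. RHS ⇒* ε)
FIRST(d E) = { 'd' }
ε ∉ FIRST(d E), so FOLLOW(B) is not added.
PREDICT(B → d E) = { 'd' }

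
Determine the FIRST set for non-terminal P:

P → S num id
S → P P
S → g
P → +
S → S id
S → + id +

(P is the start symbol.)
{ '+', 'g' }

To compute FIRST(P), examine every production with P on the left-hand side, reading each right-hand side left to right until a non-nullable symbol is reached.

FIRST sets of the other non-terminals involved (by the same procedure, iterated to a fixed point):
  FIRST(S) = { '+', 'g' }

From P → S num id:
  - S is a non-terminal: add FIRST(S) \ {ε} = { '+', 'g' }
    S is not nullable, so stop
From P → +:
  - '+' is a terminal: add '+' and stop

Collecting: FIRST(P) = { '+', 'g' }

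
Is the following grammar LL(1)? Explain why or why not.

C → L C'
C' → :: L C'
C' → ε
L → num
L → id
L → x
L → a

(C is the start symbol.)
Relevant sets:
  FOLLOW(C') = { $ }

For C':
  PREDICT(C' → :: L C') = { '::' }
  PREDICT(C' → ε) = { $ }
For L:
  PREDICT(L → num) = { 'num' }
  PREDICT(L → id) = { 'id' }
  PREDICT(L → x) = { 'x' }
  PREDICT(L → a) = { 'a' }
C has a single production, so nothing to check there.

All predict sets are disjoint. The grammar IS LL(1).

Answer: Yes, the grammar is LL(1).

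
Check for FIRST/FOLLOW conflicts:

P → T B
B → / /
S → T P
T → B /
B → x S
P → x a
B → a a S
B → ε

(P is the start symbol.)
Nullable non-terminals: B.

B: nullable alternative(s) B → ε; FOLLOW(B) = { $, '/' }
  B → / /: FIRST \ {ε} = { '/' } — overlaps FOLLOW(B) on { '/' }: CONFLICT
  B → x S: FIRST \ {ε} = { 'x' } — disjoint from FOLLOW(B)
  B → a a S: FIRST \ {ε} = { 'a' } — disjoint from FOLLOW(B)
  B → ε: FIRST \ {ε} = { } — this is the only nullable alternative, skip

P, S, T have no nullable alternative, so no FIRST/FOLLOW check is needed there.

So the grammar has 1 FIRST/FOLLOW conflict (marked CONFLICT above).

Answer: Yes. B → '/' '/' with FOLLOW(B) on { '/' }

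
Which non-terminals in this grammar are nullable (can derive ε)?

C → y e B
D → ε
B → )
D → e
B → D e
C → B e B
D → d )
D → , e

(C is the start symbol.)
ε-productions: D → ε
So D is immediately nullable.
No further non-terminal can be added: every production for the remaining non-terminals contains a terminal or a non-nullable non-terminal.
Nullable = { 'D' }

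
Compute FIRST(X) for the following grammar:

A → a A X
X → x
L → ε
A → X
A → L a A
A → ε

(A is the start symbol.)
To compute FIRST(X), examine every production with X on the left-hand side, reading each right-hand side left to right until a non-nullable symbol is reached.

From X → x:
  - x is a terminal: add 'x' and stop

Collecting: FIRST(X) = { 'x' }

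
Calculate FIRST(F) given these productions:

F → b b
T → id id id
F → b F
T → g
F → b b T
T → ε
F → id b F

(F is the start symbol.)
{ 'b', 'id' }

To compute FIRST(F), examine every production with F on the left-hand side, reading each right-hand side left to right until a non-nullable symbol is reached.

From F → b b:
  - b is a terminal: add 'b' and stop
From F → b F:
  - b is a terminal: add 'b' and stop
From F → b b T:
  - b is a terminal: add 'b' and stop
From F → id b F:
  - id is a terminal: add 'id' and stop

Collecting: FIRST(F) = { 'b', 'id' }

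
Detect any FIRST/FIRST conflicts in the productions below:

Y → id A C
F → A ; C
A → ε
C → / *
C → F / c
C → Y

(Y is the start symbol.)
A FIRST/FIRST conflict occurs when two productions N → α and N → β for the same non-terminal have FIRST(α) ∩ FIRST(β) ≠ ∅ (with ε ∈ FIRST of a nullable right-hand side, so two nullable alternatives also conflict).

FIRST sets of the non-terminals at (or reachable through a nullable prefix from) the front of some alternative:
  FIRST(F) = { ';' }
  FIRST(Y) = { 'id' }

Productions for C:
  C → / *: FIRST = { '/' }
  C → F / c: FIRST = { ';' }
  C → Y: FIRST = { 'id' }
Y, F, A have only one production, so no FIRST/FIRST conflict is possible there.

All alternatives of each non-terminal have pairwise disjoint FIRST sets.

Answer: No FIRST/FIRST conflicts.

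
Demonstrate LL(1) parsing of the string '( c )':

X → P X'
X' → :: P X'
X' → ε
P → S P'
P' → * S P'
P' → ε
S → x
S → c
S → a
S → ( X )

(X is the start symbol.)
Stack is shown with the top on the left.

Stack              Input    Action
----------------------------------
X $                ( c ) $  output X → P X'
P X' $             ( c ) $  output P → S P'
S P' X' $          ( c ) $  output S → ( X )
( X ) P' X' $      ( c ) $  match '('
X ) P' X' $        c ) $    output X → P X'
P X' ) P' X' $     c ) $    output P → S P'
S P' X' ) P' X' $  c ) $    output S → c
c P' X' ) P' X' $  c ) $    match 'c'
P' X' ) P' X' $    ) $      output P' → ε
X' ) P' X' $       ) $      output X' → ε
) P' X' $          ) $      match ')'
P' X' $            $        output P' → ε
X' $               $        output X' → ε
$                  $        accept

The string is accepted.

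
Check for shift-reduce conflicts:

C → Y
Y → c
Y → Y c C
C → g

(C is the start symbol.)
Yes — I2: [C → Y .] vs [Y → Y . c C]

A shift-reduce conflict occurs when an LR(0) state has both:
  - a complete (reduce) item [A → α .] (dot at the end), and
  - a shift item [B → β . c γ] (dot before a terminal).

Augment with C' → C and build the canonical LR(0) collection (I0 = CLOSURE({[C' → . C]}), then GOTO on every symbol after a dot until no new states appear). It has 7 states:
  I0: { [C → . Y], [C → . g], [C' → . C], [Y → . Y c C], [Y → . c] }  — shift
  I1: { [C' → C .] }  — accept
  I2: { [C → Y .], [Y → Y . c C] }  — shift, reduce
  I3: { [Y → c .] }  — reduce
  I4: { [C → g .] }  — reduce
  I5: { [C → . Y], [C → . g], [Y → . Y c C], [Y → . c], [Y → Y c . C] }  — shift
  I6: { [Y → Y c C .] }  — reduce

I2 contains reduce item [C → Y .] and shift item [Y → Y . c C] — shift-reduce conflict.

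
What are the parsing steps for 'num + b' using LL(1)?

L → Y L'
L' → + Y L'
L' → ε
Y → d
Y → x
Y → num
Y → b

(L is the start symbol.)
LL(1) parsing maintains a stack (initially the start symbol over $) and the input. At each step: if the stack top is a terminal, match it against the current input token; if it is a non-terminal N, replace it with the RHS of M[N, lookahead] (the unique production whose predict set contains the lookahead).

Stack is shown with the top on the left.

Stack     Input      Action
---------------------------
L $       num + b $  output L → Y L'
Y L' $    num + b $  output Y → num
num L' $  num + b $  match 'num'
L' $      + b $      output L' → + Y L'
+ Y L' $  + b $      match '+'
Y L' $    b $        output Y → b
b L' $    b $        match 'b'
L' $      $          output L' → ε
$         $          accept

The string is accepted.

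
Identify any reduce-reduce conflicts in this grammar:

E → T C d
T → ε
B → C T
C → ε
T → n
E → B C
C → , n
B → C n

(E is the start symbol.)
A reduce-reduce conflict occurs when an LR(0) state has two complete items [A → α .] and [B → β .] — both call for a reduction, and with no lookahead the parser cannot choose between them.

Augment with E' → E and build the canonical LR(0) collection (I0 = CLOSURE({[E' → . E]}), then GOTO on every symbol after a dot until no new states appear). It has 13 states:
  I0: { [B → . C T], [B → . C n], [C → . , n], [C → .], [E → . B C], [E → . T C d], [E' → . E], [T → . n], [T → .] }  — shift, 2 reduces
  I1: { [C → , . n] }  — shift
  I2: { [C → . , n], [C → .], [E → B . C] }  — shift, reduce
  I3: { [B → C . T], [B → C . n], [T → . n], [T → .] }  — shift, reduce
  I4: { [E' → E .] }  — accept
  I5: { [C → . , n], [C → .], [E → T . C d] }  — shift, reduce
  I6: { [T → n .] }  — reduce
  I7: { [E → T C . d] }  — shift
  I8: { [E → T C d .] }  — reduce
  I9: { [B → C T .] }  — reduce
  I10: { [B → C n .], [T → n .] }  — 2 reduces
  I11: { [E → B C .] }  — reduce
  I12: { [C → , n .] }  — reduce

I0 contains complete items [C → .], [T → .] — reduce-reduce conflict.
I10 contains complete items [B → C n .], [T → n .] — reduce-reduce conflict.

Answer: Yes — I0: [C → .] vs [T → .]; I10: [B → C n .] vs [T → n .]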